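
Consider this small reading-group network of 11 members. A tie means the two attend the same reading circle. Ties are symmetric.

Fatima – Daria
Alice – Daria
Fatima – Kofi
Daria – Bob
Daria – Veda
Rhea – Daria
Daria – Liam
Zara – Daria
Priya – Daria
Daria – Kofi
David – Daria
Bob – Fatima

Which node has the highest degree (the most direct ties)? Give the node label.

Daria

Degrees — Alice:1, Bob:2, Daria:10, David:1, Fatima:3, Kofi:2, Liam:1, Priya:1, Rhea:1, Veda:1, Zara:1.
The maximum is 10, attained only by Daria.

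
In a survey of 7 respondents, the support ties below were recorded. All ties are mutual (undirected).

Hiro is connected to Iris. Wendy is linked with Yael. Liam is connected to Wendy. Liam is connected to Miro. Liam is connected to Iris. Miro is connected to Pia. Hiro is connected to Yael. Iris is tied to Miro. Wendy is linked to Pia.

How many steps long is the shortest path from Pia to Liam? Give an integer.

One shortest route is Pia – Wendy – Liam, which uses 2 edges, and Pia and Liam are not directly tied, so nothing shorter exists. So d(Pia,Liam) = 2.

2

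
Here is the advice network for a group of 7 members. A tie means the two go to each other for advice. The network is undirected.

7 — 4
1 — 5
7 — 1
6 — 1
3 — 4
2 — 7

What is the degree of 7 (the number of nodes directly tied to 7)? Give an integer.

3

7 is directly tied to 1, 2, and 4. That is 3 neighbors, so the degree of 7 is 3.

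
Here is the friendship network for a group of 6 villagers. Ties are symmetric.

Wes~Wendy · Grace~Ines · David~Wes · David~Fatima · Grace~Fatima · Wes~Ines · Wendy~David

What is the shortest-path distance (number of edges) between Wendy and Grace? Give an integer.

3

One shortest route is Wendy – Wes – Ines – Grace, which uses 3 edges, and at distance 2 from Wendy we only reach {Fatima, Ines}, which does not include Grace. So d(Wendy,Grace) = 3.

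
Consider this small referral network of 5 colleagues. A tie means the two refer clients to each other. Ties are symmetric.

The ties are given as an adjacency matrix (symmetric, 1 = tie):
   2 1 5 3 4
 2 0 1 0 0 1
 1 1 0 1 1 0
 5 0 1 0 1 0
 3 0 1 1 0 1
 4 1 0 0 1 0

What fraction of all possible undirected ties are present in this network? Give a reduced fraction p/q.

3/5

There are 6 edges and 5 nodes, so the maximum possible is C(5,2) = 10.
Density = 6/10 = 3/5.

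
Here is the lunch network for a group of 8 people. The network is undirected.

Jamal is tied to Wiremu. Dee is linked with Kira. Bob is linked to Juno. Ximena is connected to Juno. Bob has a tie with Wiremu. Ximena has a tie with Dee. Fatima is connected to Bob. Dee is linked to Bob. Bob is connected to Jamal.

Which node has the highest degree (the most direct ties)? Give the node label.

Bob

Degrees — Bob:5, Dee:3, Fatima:1, Jamal:2, Juno:2, Kira:1, Wiremu:2, Ximena:2.
The maximum is 5, attained only by Bob.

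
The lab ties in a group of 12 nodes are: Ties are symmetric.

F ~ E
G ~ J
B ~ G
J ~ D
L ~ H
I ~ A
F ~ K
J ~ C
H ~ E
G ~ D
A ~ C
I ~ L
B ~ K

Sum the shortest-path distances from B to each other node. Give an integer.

32

Distances from B: A:4, C:3, D:2, E:3, F:2, G:1, H:4, I:5, J:2, K:1, L:5.
Sum = 4 + 3 + 2 + 3 + 2 + 1 + 4 + 5 + 2 + 1 + 5 = 32.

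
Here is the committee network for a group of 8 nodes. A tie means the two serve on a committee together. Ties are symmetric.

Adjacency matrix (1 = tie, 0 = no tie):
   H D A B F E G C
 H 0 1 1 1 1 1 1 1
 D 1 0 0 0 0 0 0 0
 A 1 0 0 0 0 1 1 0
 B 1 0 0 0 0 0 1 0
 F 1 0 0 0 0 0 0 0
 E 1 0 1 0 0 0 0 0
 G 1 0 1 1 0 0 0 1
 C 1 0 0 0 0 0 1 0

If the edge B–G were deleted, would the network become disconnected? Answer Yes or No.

Even without that edge, B still reaches G via B – H – G, so the network stays connected. Not a bridge.

No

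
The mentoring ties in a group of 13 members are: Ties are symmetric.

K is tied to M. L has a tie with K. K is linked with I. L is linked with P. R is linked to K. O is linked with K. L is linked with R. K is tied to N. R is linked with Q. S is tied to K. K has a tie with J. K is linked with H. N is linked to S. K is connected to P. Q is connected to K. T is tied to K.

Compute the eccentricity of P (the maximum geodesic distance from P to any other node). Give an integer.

Distances from P: H:2, I:2, J:2, K:1, L:1, M:2, N:2, O:2, Q:2, R:2, S:2, T:2.
The largest is 2 (to T, I, S, R, J, M, H, O, Q, and N), so the eccentricity of P is 2.

2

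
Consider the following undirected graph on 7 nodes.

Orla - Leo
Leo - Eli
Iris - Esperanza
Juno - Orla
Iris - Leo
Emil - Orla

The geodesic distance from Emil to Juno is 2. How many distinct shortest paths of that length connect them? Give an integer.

The shortest distance is 2, and the only length-2 path is Emil–Orla–Juno. So there is exactly 1 shortest path.

1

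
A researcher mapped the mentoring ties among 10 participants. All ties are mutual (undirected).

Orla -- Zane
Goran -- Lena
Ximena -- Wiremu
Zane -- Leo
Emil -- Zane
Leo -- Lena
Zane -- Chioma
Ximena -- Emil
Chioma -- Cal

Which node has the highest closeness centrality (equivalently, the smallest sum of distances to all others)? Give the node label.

Zane

Farness (sum of distances to all others) for each node — Cal:30, Chioma:22, Emil:20, Goran:34, Lena:26, Leo:20, Orla:24, Wiremu:34, Ximena:26, Zane:16.
The smallest farness is 16, for Zane, so Zane has the highest closeness.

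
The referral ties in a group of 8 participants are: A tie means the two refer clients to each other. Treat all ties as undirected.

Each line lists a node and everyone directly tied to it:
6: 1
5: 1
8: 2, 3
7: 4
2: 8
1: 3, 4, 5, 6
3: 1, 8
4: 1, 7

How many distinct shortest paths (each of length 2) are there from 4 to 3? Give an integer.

1

The shortest distance is 2, and the only length-2 path is 4–1–3. So there is exactly 1 shortest path.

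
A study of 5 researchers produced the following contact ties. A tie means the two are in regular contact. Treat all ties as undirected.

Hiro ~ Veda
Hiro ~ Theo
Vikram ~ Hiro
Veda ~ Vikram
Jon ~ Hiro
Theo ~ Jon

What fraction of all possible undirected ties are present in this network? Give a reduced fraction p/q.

There are 6 edges and 5 nodes, so the maximum possible is C(5,2) = 10.
Density = 6/10 = 3/5.

3/5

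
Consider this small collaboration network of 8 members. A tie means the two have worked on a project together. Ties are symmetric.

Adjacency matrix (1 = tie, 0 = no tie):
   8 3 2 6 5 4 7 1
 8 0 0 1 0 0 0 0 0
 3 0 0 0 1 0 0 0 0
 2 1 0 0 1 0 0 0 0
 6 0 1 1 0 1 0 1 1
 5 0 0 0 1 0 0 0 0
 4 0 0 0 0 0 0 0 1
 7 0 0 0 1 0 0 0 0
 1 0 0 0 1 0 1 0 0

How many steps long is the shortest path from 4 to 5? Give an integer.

3

One shortest route is 4 – 1 – 6 – 5, which uses 3 edges, and at distance 2 from 4 we only reach {6}, which does not include 5. So d(4,5) = 3.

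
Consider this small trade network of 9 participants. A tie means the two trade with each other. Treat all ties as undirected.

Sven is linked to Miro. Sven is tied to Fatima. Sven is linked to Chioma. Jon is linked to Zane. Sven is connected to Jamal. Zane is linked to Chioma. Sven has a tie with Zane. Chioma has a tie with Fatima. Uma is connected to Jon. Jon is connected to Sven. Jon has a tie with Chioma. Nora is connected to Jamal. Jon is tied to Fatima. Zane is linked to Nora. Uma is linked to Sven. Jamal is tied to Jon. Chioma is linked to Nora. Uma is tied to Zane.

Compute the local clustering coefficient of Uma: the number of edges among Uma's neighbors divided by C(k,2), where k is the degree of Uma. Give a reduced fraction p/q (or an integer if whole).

Uma's neighbors: Jon, Sven, and Zane (k = 3).
Possible neighbor pairs: C(3,2) = 3. Edges among them: Jon–Sven, Jon–Zane, Sven–Zane → e = 3.
Clustering(Uma) = 3/3 = 1.

1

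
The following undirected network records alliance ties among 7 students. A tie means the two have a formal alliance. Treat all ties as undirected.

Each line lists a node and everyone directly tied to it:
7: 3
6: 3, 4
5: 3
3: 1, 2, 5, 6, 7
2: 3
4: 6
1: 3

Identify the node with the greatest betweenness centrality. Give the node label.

Unnormalized betweenness of each node: 1:0, 2:0, 3:14, 4:0, 5:0, 6:5, 7:0.
3 has the largest value, 14, making it the main broker — the node through which the most shortest paths run.

3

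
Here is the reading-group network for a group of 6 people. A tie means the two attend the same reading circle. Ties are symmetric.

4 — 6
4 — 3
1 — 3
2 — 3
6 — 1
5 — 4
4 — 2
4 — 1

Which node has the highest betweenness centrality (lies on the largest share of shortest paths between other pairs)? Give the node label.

Unnormalized betweenness of each node: 1:1/2, 2:0, 3:1/2, 4:6, 5:0, 6:0.
4 has the largest value, 6, making it the main broker — the node through which the most shortest paths run.

4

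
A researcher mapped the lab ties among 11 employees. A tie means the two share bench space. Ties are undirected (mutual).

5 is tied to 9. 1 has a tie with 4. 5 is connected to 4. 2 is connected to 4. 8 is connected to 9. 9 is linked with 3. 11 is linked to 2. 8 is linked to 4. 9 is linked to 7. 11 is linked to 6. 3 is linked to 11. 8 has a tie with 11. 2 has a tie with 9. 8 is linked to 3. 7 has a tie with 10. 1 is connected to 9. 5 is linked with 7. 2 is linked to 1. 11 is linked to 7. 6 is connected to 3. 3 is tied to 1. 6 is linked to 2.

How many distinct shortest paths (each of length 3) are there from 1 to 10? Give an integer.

1

The shortest distance is 3, and the only length-3 path is 1–9–7–10. So there is exactly 1 shortest path.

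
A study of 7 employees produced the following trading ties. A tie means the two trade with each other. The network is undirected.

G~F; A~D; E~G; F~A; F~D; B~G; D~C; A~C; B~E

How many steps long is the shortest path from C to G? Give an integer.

3

One shortest route is C – A – F – G, which uses 3 edges, and at distance 2 from C we only reach {F}, which does not include G. So d(C,G) = 3.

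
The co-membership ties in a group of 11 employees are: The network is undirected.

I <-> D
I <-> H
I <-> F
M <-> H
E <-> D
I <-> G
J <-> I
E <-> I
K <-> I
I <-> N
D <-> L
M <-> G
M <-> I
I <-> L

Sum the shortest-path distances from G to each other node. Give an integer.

Distances from G: D:2, E:2, F:2, H:2, I:1, J:2, K:2, L:2, M:1, N:2.
Sum = 2 + 2 + 2 + 2 + 1 + 2 + 2 + 2 + 1 + 2 = 18.

18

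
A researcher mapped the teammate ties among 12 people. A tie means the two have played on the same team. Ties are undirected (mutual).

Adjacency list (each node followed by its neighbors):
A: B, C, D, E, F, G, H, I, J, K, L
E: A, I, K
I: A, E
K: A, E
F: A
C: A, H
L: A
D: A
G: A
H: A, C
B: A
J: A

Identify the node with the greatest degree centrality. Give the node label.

Degrees — A:11, B:1, C:2, D:1, E:3, F:1, G:1, H:2, I:2, J:1, K:2, L:1.
The maximum is 11, attained only by A.

A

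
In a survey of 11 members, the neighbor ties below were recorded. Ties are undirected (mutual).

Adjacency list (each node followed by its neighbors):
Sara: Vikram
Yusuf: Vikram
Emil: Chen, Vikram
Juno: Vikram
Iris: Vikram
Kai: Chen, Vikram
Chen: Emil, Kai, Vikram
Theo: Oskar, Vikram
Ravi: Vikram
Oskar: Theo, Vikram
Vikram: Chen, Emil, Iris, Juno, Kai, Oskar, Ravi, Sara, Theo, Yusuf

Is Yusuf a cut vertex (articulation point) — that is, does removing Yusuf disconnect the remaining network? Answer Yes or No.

No

Even without Yusuf, every remaining node can still reach every other (the residual graph is connected), so Yusuf is not a cut vertex.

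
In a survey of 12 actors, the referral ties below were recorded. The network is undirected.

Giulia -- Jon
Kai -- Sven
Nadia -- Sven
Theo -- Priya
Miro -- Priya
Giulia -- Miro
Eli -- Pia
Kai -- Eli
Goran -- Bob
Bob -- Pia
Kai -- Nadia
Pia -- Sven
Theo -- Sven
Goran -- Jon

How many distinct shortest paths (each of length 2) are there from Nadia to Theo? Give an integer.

1

The shortest distance is 2, and the only length-2 path is Nadia–Sven–Theo. So there is exactly 1 shortest path.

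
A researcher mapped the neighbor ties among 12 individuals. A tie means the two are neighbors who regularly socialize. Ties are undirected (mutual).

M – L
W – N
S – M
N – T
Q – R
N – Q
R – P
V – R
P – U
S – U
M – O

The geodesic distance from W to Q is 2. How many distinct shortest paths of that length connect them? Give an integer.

1

The shortest distance is 2, and the only length-2 path is W–N–Q. So there is exactly 1 shortest path.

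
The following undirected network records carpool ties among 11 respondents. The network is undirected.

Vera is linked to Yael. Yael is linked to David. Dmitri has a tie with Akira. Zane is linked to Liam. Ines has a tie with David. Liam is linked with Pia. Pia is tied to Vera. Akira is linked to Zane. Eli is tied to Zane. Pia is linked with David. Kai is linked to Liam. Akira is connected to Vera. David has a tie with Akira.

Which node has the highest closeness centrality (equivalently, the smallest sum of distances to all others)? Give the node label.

Farness (sum of distances to all others) for each node — Akira:17, David:18, Dmitri:26, Eli:28, Ines:27, Kai:29, Liam:20, Pia:19, Vera:20, Yael:25, Zane:19.
The smallest farness is 17, for Akira, so Akira has the highest closeness.

Akira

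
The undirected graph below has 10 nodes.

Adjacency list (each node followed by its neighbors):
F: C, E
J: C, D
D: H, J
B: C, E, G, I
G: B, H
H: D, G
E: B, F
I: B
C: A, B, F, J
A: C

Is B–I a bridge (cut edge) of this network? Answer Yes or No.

Without the B–I edge there is no alternate route between B and I, so the network disconnects. It is a bridge.

Yes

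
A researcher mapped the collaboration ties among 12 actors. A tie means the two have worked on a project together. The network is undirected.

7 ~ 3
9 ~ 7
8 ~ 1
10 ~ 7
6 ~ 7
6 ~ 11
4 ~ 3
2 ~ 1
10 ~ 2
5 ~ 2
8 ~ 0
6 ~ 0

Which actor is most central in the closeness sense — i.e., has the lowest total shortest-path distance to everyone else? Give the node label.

7

Farness (sum of distances to all others) for each node — 0:28, 1:31, 2:27, 3:29, 4:39, 5:37, 6:24, 7:21, 8:31, 9:31, 10:24, 11:34.
The smallest farness is 21, for 7, so 7 has the highest closeness.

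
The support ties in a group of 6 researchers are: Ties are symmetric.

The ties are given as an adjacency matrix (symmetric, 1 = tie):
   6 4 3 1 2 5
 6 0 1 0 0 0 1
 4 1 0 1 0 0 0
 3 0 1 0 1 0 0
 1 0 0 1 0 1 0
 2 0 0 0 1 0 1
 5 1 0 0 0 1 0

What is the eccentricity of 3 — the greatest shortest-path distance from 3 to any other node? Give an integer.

3

Distances from 3: 1:1, 2:2, 4:1, 5:3, 6:2.
The largest is 3 (to 5), so the eccentricity of 3 is 3.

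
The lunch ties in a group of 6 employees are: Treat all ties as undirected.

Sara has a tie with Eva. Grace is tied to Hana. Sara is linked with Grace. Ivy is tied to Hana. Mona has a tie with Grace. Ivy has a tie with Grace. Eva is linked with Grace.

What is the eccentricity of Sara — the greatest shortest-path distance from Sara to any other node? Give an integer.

Distances from Sara: Eva:1, Grace:1, Hana:2, Ivy:2, Mona:2.
The largest is 2 (to Ivy, Hana, and Mona), so the eccentricity of Sara is 2.

2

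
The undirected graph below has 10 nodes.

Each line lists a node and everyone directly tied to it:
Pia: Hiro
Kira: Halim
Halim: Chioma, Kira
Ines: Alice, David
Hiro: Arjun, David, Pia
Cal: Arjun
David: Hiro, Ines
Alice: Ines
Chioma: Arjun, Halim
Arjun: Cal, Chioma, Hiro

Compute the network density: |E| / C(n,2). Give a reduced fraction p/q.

1/5

There are 9 edges and 10 nodes, so the maximum possible is C(10,2) = 45.
Density = 9/45 = 1/5.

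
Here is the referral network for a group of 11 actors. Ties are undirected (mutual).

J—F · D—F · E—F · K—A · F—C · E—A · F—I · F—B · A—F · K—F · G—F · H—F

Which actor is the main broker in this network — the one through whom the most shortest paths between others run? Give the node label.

Unnormalized betweenness of each node: A:1/2, B:0, C:0, D:0, E:0, F:85/2, G:0, H:0, I:0, J:0, K:0.
F has the largest value, 85/2, making it the main broker — the node through which the most shortest paths run.

F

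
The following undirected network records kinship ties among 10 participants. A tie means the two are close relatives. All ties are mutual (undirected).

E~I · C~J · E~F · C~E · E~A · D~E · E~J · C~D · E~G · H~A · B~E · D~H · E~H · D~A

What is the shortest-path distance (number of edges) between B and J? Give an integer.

2

One shortest route is B – E – J, which uses 2 edges, and B and J are not directly tied, so nothing shorter exists. So d(B,J) = 2.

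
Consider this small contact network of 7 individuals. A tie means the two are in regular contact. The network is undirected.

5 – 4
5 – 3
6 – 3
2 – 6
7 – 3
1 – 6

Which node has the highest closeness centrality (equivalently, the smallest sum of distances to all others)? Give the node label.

Farness (sum of distances to all others) for each node — 1:15, 2:15, 3:9, 4:17, 5:12, 6:10, 7:14.
The smallest farness is 9, for 3, so 3 has the highest closeness.

3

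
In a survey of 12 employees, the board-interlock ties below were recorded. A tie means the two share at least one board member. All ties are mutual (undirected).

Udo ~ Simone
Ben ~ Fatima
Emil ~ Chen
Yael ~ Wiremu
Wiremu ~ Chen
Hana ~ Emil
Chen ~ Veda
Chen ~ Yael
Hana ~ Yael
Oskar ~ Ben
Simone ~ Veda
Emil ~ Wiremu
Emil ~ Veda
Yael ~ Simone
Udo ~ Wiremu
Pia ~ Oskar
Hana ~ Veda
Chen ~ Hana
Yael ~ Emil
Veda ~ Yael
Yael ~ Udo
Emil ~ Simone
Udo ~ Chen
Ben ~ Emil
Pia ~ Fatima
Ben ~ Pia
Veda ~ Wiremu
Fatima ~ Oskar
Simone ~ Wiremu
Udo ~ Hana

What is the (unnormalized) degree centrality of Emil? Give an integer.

Emil is directly tied to Ben, Chen, Hana, Simone, Veda, Wiremu, and Yael. That is 7 neighbors, so the degree of Emil is 7.

7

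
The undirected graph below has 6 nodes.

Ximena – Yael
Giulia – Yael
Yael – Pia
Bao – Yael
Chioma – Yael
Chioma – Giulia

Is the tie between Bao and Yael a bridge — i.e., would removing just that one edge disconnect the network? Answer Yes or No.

Yes

Without the Bao–Yael edge there is no alternate route between Bao and Yael, so the network disconnects. It is a bridge.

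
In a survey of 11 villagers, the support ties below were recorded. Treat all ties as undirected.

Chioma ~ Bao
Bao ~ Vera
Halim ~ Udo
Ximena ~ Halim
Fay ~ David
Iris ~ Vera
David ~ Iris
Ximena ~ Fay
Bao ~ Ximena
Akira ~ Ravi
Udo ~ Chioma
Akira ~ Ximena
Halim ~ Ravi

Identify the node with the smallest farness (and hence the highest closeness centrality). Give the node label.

Ximena

Farness (sum of distances to all others) for each node — Akira:24, Bao:19, Chioma:24, David:27, Fay:22, Halim:21, Iris:29, Ravi:28, Udo:25, Vera:24, Ximena:17.
The smallest farness is 17, for Ximena, so Ximena has the highest closeness.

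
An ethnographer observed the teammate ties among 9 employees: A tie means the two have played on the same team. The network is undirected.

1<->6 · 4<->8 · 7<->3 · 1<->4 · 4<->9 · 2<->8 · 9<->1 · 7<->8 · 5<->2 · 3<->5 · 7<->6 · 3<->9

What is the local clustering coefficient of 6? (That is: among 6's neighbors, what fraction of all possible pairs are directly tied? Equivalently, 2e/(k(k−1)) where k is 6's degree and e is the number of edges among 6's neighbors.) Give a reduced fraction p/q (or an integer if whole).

0

6's neighbors: 1 and 7 (k = 2).
Possible neighbor pairs: C(2,2) = 1. Edges among them: none → e = 0.
Clustering(6) = 0/1.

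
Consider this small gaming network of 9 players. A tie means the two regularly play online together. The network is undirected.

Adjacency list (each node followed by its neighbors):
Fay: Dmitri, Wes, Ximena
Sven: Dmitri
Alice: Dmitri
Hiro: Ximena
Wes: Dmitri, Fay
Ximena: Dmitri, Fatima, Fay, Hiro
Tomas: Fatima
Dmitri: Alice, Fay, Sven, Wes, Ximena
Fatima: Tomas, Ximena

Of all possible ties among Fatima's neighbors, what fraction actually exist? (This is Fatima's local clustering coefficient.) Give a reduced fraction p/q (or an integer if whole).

Fatima's neighbors: Tomas and Ximena (k = 2).
Possible neighbor pairs: C(2,2) = 1. Edges among them: none → e = 0.
Clustering(Fatima) = 0/1.

0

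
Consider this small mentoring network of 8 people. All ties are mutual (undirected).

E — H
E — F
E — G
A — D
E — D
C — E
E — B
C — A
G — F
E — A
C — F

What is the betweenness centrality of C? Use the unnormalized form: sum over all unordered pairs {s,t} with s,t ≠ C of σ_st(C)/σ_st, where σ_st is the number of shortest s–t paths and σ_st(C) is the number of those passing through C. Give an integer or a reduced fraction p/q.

1/2

Pairs whose geodesics pass through C — A–F: 1/2.
All other pairs contribute 0.
Summing the contributions gives betweenness(C) = 1/2.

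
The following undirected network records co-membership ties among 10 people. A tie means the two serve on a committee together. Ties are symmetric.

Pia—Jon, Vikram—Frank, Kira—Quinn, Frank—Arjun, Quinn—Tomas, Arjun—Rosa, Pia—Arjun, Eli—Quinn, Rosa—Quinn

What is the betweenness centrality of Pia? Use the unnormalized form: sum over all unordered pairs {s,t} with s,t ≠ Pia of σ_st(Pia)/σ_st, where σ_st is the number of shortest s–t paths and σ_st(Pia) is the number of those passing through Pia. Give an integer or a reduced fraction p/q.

Pairs whose geodesics pass through Pia — Eli–Jon: 1; Frank–Jon: 1; Arjun–Jon: 1; Quinn–Jon: 1; Kira–Jon: 1; Jon–Vikram: 1; Jon–Rosa: 1; Jon–Tomas: 1.
All other pairs contribute 0.
Summing the contributions gives betweenness(Pia) = 8.

8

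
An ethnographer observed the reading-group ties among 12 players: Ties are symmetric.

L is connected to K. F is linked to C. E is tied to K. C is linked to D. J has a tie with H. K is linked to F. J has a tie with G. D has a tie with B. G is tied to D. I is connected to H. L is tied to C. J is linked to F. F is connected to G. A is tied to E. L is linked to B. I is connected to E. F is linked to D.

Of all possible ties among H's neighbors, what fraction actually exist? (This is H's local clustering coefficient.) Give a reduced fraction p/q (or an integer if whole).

0

H's neighbors: I and J (k = 2).
Possible neighbor pairs: C(2,2) = 1. Edges among them: none → e = 0.
Clustering(H) = 0/1.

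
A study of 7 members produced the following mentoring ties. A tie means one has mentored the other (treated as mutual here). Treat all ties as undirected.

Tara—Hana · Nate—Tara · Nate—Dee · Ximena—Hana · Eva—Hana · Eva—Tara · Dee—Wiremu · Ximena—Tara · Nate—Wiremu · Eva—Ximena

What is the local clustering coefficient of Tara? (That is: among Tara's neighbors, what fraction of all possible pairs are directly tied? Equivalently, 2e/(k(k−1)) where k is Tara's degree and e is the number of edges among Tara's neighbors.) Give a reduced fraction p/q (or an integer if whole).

Tara's neighbors: Eva, Hana, Nate, and Ximena (k = 4).
Possible neighbor pairs: C(4,2) = 6. Edges among them: Eva–Hana, Eva–Ximena, Hana–Ximena → e = 3.
Clustering(Tara) = 3/6 = 1/2.

1/2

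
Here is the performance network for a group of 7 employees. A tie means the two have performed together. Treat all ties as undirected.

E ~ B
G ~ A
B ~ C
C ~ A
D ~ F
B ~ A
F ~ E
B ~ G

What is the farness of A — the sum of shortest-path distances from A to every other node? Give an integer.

12

Distances from A: B:1, C:1, D:4, E:2, F:3, G:1.
Sum = 1 + 1 + 4 + 2 + 3 + 1 = 12.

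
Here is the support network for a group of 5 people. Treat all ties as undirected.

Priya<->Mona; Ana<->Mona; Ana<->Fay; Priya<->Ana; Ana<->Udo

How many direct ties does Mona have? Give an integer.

Mona is directly tied to Ana and Priya. That is 2 neighbors, so the degree of Mona is 2.

2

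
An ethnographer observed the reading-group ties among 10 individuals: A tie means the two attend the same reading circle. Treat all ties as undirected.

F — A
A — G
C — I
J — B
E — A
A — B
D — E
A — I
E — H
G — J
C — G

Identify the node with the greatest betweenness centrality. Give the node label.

Unnormalized betweenness of each node: A:79/3, B:17/6, C:5/6, D:0, E:15, F:0, G:22/3, H:0, I:17/6, J:5/6.
A has the largest value, 79/3, making it the main broker — the node through which the most shortest paths run.

A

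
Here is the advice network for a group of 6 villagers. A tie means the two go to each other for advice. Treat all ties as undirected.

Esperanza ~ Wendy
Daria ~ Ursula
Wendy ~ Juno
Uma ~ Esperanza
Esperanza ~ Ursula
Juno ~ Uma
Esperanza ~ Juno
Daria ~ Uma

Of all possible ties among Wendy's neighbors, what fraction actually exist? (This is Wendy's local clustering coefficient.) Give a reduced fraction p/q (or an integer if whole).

Wendy's neighbors: Esperanza and Juno (k = 2).
Possible neighbor pairs: C(2,2) = 1. Edges among them: Esperanza–Juno → e = 1.
Clustering(Wendy) = 1/1.

1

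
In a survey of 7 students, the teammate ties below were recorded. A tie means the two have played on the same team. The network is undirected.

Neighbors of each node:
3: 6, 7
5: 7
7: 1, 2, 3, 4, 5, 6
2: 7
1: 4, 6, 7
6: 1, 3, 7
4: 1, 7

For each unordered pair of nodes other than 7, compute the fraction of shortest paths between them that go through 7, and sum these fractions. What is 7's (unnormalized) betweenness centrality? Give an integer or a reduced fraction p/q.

Pairs whose geodesics pass through 7 — 4–3: 1; 4–6: 1/2; 4–2: 1; 4–5: 1; 3–2: 1; 3–1: 1/2; 3–5: 1; 6–2: 1; 6–5: 1; 2–1: 1; 2–5: 1; 1–5: 1.
All other pairs contribute 0.
Summing the contributions gives betweenness(7) = 11.

11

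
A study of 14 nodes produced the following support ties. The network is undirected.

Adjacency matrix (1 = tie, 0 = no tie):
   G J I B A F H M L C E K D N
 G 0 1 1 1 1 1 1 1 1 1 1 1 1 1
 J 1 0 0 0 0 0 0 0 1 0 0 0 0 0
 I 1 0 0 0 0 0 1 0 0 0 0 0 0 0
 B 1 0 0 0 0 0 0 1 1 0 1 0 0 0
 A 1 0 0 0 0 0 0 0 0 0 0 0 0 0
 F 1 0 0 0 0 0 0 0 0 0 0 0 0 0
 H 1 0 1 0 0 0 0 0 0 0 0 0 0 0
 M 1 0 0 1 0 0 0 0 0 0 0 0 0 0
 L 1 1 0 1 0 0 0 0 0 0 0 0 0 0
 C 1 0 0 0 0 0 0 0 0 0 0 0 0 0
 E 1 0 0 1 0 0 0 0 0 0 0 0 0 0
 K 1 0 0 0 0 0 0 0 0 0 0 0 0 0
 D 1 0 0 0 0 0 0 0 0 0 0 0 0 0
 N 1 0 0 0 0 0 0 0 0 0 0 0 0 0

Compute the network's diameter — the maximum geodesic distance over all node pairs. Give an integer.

Eccentricity of each node (its greatest distance to any other): A:2, B:2, C:2, D:2, E:2, F:2, G:1, H:2, I:2, J:2, K:2, L:2, M:2, N:2.
The maximum eccentricity is 2, realized for instance by the pair J–I via J – G – I. So the diameter is 2.

2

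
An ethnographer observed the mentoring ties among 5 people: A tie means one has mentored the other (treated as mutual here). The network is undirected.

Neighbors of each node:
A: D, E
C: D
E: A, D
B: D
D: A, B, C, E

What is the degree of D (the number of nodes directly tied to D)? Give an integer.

D is directly tied to A, B, C, and E. That is 4 neighbors, so the degree of D is 4.

4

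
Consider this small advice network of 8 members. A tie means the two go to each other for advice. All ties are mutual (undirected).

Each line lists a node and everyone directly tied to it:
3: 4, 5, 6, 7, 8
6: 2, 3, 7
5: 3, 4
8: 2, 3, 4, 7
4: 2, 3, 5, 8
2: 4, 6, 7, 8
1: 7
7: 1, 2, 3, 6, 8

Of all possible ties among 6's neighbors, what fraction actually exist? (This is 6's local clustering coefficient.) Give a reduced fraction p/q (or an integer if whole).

2/3

6's neighbors: 2, 3, and 7 (k = 3).
Possible neighbor pairs: C(3,2) = 3. Edges among them: 2–7, 3–7 → e = 2.
Clustering(6) = 2/3.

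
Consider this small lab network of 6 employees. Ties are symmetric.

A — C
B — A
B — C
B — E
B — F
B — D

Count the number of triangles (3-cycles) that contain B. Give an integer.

1

B's neighbors: A, C, D, E, and F.
Neighbor pairs that are themselves tied: B–A–C. Each forms one triangle with B, for 1 in total.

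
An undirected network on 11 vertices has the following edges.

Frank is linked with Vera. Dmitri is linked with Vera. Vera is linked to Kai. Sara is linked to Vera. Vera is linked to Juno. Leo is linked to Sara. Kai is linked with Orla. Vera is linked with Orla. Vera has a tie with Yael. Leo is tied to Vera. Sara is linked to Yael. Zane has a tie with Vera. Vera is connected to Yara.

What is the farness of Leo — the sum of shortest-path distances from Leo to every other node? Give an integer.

18

Distances from Leo: Dmitri:2, Frank:2, Juno:2, Kai:2, Orla:2, Sara:1, Vera:1, Yael:2, Yara:2, Zane:2.
Sum = 2 + 2 + 2 + 2 + 2 + 1 + 1 + 2 + 2 + 2 = 18.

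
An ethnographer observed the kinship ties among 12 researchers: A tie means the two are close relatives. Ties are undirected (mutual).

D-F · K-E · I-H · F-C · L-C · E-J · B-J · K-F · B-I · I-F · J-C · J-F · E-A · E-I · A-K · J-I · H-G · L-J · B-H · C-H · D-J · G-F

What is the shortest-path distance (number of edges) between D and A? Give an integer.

One shortest route is D – F – K – A, which uses 3 edges, and at distance 2 from D we only reach {B, C, E, G, I, K, L}, which does not include A. So d(D,A) = 3.

3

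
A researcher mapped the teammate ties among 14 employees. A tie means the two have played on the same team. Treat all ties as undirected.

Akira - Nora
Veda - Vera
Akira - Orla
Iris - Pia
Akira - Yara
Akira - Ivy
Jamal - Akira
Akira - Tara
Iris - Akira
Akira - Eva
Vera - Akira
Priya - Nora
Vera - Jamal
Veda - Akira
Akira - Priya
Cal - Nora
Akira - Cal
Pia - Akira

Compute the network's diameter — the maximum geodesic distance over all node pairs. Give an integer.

Eccentricity of each node (its greatest distance to any other): Akira:1, Cal:2, Eva:2, Iris:2, Ivy:2, Jamal:2, Nora:2, Orla:2, Pia:2, Priya:2, Tara:2, Veda:2, Vera:2, Yara:2.
The maximum eccentricity is 2, realized for instance by the pair Priya–Pia via Priya – Akira – Pia. So the diameter is 2.

2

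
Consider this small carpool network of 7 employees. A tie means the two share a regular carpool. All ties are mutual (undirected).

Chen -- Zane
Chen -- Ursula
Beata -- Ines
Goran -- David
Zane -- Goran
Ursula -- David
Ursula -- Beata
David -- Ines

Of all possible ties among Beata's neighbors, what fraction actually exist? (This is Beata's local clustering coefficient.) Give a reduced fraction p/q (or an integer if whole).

Beata's neighbors: Ines and Ursula (k = 2).
Possible neighbor pairs: C(2,2) = 1. Edges among them: none → e = 0.
Clustering(Beata) = 0/1.

0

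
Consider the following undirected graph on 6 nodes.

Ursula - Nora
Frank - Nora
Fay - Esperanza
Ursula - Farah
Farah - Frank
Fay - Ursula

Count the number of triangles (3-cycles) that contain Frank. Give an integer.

Frank's neighbors are Farah and Nora, but none of them are tied to each other, so no triangle contains Frank.

0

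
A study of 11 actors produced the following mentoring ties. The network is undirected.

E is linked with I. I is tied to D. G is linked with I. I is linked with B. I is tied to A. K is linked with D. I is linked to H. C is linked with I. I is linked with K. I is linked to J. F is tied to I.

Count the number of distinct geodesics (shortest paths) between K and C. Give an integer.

1

The shortest distance is 2, and the only length-2 path is K–I–C. So there is exactly 1 shortest path.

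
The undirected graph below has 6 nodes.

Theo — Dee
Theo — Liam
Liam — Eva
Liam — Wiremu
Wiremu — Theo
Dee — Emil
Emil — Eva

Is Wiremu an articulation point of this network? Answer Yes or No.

Even without Wiremu, every remaining node can still reach every other (the residual graph is connected), so Wiremu is not a cut vertex.

No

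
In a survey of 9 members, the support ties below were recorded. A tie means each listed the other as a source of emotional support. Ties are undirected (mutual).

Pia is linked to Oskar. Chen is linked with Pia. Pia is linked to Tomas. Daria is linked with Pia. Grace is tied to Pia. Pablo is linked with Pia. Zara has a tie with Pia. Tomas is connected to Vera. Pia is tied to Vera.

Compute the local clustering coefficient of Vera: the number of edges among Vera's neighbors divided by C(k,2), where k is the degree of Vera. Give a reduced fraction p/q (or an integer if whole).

1

Vera's neighbors: Pia and Tomas (k = 2).
Possible neighbor pairs: C(2,2) = 1. Edges among them: Pia–Tomas → e = 1.
Clustering(Vera) = 1/1.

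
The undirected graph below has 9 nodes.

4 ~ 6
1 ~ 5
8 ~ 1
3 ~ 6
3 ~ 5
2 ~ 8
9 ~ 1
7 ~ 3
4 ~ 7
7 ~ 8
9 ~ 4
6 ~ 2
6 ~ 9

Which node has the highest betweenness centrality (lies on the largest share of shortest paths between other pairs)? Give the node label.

Unnormalized betweenness of each node: 1:23/6, 2:1, 3:11/3, 4:3/2, 5:1, 6:16/3, 7:17/6, 8:7/2, 9:7/3.
6 has the largest value, 16/3, making it the main broker — the node through which the most shortest paths run.

6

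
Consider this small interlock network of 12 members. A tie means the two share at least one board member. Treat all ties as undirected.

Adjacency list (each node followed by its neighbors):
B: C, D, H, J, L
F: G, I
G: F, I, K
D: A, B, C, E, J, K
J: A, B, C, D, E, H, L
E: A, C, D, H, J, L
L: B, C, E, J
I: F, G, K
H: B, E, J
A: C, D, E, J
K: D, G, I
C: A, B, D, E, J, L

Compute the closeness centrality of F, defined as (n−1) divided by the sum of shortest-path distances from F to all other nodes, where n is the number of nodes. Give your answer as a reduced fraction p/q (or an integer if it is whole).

Distances from F: A:4, B:4, C:4, D:3, E:4, G:1, H:5, I:1, J:4, K:2, L:5. Sum = 37.
n = 12, so closeness = 11/37.

11/37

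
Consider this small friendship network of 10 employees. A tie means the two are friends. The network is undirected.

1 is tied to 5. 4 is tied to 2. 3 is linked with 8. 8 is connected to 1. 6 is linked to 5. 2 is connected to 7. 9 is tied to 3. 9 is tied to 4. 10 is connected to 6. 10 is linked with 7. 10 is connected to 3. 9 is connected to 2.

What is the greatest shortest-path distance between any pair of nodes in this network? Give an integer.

Eccentricity of each node (its greatest distance to any other): 1:4, 2:4, 3:3, 4:5, 5:5, 6:4, 7:4, 8:3, 9:4, 10:3.
The maximum eccentricity is 5, realized for instance by the pair 4–5 via 4 – 9 – 3 – 8 – 1 – 5. So the diameter is 5.

5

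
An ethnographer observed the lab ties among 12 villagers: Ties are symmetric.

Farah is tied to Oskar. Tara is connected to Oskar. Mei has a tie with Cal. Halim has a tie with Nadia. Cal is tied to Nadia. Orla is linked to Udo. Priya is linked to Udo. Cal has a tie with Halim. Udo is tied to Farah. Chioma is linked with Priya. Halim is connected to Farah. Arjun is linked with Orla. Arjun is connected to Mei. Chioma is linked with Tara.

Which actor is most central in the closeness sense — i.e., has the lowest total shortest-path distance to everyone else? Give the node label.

Farness (sum of distances to all others) for each node — Arjun:31, Cal:29, Chioma:35, Farah:22, Halim:25, Mei:32, Nadia:32, Orla:28, Oskar:28, Priya:29, Tara:34, Udo:23.
The smallest farness is 22, for Farah, so Farah has the highest closeness.

Farah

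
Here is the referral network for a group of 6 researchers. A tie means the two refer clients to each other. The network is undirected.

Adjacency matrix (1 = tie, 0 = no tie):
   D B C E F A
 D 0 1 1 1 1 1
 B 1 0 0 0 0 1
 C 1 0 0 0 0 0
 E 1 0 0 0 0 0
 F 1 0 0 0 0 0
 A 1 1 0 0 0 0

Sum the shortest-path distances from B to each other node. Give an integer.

Distances from B: A:1, C:2, D:1, E:2, F:2.
Sum = 1 + 2 + 1 + 2 + 2 = 8.

8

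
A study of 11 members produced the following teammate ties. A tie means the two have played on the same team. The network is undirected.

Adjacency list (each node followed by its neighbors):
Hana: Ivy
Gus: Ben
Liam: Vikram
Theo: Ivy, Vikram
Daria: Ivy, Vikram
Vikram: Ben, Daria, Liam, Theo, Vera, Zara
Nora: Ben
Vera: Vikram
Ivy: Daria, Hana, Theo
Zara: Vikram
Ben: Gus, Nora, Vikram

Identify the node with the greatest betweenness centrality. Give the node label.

Unnormalized betweenness of each node: Ben:17, Daria:7, Gus:0, Hana:0, Ivy:19/2, Liam:0, Nora:0, Theo:7, Vera:0, Vikram:73/2, Zara:0.
Vikram has the largest value, 73/2, making it the main broker — the node through which the most shortest paths run.

Vikram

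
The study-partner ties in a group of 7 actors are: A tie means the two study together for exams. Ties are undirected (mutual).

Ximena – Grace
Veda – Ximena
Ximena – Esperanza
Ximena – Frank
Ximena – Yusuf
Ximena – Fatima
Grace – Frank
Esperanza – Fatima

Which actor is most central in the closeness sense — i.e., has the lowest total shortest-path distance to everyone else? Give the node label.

Farness (sum of distances to all others) for each node — Esperanza:10, Fatima:10, Frank:10, Grace:10, Veda:11, Ximena:6, Yusuf:11.
The smallest farness is 6, for Ximena, so Ximena has the highest closeness.

Ximena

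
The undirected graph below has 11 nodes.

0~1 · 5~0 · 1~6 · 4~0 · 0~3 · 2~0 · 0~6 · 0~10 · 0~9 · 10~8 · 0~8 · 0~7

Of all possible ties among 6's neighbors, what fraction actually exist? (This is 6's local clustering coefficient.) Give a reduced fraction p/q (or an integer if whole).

6's neighbors: 0 and 1 (k = 2).
Possible neighbor pairs: C(2,2) = 1. Edges among them: 0–1 → e = 1.
Clustering(6) = 1/1.

1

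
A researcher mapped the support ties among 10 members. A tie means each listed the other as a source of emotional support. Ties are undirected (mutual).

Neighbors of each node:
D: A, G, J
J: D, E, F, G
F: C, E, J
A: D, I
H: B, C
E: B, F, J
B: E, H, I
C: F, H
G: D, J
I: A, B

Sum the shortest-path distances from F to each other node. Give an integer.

17

Distances from F: A:3, B:2, C:1, D:2, E:1, G:2, H:2, I:3, J:1.
Sum = 3 + 2 + 1 + 2 + 1 + 2 + 2 + 3 + 1 = 17.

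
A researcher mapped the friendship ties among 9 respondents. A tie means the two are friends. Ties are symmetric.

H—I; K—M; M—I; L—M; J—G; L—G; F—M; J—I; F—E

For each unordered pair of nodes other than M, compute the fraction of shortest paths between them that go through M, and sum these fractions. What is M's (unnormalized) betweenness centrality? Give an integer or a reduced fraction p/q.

19

Pairs whose geodesics pass through M — H–K: 1; H–F: 1; H–E: 1; H–L: 1; J–K: 1; J–F: 1; J–E: 1; G–K: 1; G–F: 1; G–E: 1; K–F: 1; K–E: 1; K–L: 1; K–I: 1 … (+5 more pairs).
All other pairs contribute 0.
Summing the contributions gives betweenness(M) = 19.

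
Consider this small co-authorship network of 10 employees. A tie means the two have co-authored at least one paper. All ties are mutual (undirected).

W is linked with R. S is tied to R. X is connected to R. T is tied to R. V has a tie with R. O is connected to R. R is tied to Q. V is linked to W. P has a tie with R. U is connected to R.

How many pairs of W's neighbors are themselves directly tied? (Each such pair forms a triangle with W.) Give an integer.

1

W's neighbors: R and V.
Neighbor pairs that are themselves tied: W–R–V. Each forms one triangle with W, for 1 in total.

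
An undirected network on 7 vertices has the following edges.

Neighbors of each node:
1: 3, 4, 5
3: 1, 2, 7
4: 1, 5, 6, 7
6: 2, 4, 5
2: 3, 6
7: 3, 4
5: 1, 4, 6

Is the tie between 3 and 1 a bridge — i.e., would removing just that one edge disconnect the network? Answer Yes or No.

Even without that edge, 3 still reaches 1 via 3 – 7 – 4 – 1, so the network stays connected. Not a bridge.

No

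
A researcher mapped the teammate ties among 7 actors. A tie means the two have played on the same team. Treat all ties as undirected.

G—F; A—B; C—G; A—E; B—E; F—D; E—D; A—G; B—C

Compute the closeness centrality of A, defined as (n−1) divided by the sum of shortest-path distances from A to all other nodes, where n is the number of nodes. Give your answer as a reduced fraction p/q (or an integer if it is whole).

Distances from A: B:1, C:2, D:2, E:1, F:2, G:1. Sum = 9.
n = 7, so closeness = 6/9 = 2/3.

2/3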